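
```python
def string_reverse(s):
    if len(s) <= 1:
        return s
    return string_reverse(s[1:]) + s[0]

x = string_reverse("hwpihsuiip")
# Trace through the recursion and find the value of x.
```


string_reverse("hwpihsuiip")
= string_reverse("wpihsuiip") + "h"
= string_reverse("pihsuiip") + "w" + "h"
= string_reverse("ihsuiip") + "p" + "w" + "h"
= string_reverse("hsuiip") + "i" + "p" + "w" + "h"
= string_reverse("suiip") + "h" + "i" + "p" + "w" + "h"
= string_reverse("uiip") + "s" + "h" + "i" + "p" + "w" + "h"
= string_reverse("iip") + "u" + "s" + "h" + "i" + "p" + "w" + "h"
= string_reverse("ip") + "i" + "u" + "s" + "h" + "i" + "p" + "w" + "h"
= string_reverse("p") + "i" + "i" + "u" + "s" + "h" + "i" + "p" + "w" + "h"
= "p" + "i" + "i" + "u" + "s" + "h" + "i" + "p" + "w" + "h"
= "piiushipwh"


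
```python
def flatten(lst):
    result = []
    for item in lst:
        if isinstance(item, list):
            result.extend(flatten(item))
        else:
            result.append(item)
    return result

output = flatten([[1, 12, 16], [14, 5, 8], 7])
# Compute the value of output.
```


flatten([[1, 12, 16], [14, 5, 8], 7])
Processing each element:
  [1, 12, 16] is a list -> flatten recursively -> [1, 12, 16]
  [14, 5, 8] is a list -> flatten recursively -> [14, 5, 8]
  7 is not a list -> append 7
= [1, 12, 16, 14, 5, 8, 7]


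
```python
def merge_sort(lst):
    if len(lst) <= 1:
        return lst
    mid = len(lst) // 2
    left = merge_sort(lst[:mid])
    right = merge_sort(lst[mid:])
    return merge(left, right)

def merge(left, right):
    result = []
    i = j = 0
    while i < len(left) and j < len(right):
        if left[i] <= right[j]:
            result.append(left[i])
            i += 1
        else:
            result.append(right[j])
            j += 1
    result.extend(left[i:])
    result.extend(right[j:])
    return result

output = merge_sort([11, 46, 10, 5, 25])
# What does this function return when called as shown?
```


merge_sort([11, 46, 10, 5, 25])
Split into [11, 46] and [10, 5, 25]
Left sorted: [11, 46]
Right sorted: [5, 10, 25]
Merge [11, 46] and [5, 10, 25]
= [5, 10, 11, 25, 46]


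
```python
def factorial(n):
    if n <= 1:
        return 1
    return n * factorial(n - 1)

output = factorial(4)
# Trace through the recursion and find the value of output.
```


factorial(4)
= 4 * factorial(3)
= 4 * 3 * factorial(2)
= 4 * 3 * 2 * factorial(1)
= 4 * 3 * 2 * 1
= 24


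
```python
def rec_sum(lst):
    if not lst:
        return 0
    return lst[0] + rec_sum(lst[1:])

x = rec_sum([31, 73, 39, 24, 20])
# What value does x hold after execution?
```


rec_sum([31, 73, 39, 24, 20])
= 31 + rec_sum([73, 39, 24, 20])
= 31 + 73 + rec_sum([39, 24, 20])
= 31 + 73 + 39 + rec_sum([24, 20])
= 31 + 73 + 39 + 24 + rec_sum([20])
= 31 + 73 + 39 + 24 + 20 + rec_sum([])
= 31 + 73 + 39 + 24 + 20 + 0
= 187


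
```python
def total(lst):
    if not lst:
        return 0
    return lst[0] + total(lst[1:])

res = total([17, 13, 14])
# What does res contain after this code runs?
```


total([17, 13, 14])
= 17 + total([13, 14])
= 17 + 13 + total([14])
= 17 + 13 + 14 + total([])
= 17 + 13 + 14 + 0
= 44


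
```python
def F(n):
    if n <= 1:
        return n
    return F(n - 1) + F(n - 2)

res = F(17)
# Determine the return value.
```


F(17)
= F(16) + F(15)
= (F(15) + F(14)) + F(15)
Computing bottom-up: F(0)=0, F(1)=1, F(2)=1, F(3)=2, F(4)=3, F(5)=5, F(6)=8, F(7)=13, F(8)=21, F(9)=34, F(10)=55, F(11)=89, F(12)=144, F(13)=233, F(14)=377, F(15)=610, F(16)=987, F(17)=1597
= 1597


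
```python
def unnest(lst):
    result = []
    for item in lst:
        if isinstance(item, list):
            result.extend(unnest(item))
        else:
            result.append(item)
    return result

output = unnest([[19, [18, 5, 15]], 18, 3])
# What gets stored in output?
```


unnest([[19, [18, 5, 15]], 18, 3])
Processing each element:
  [19, [18, 5, 15]] is a list -> unnest recursively -> [19, 18, 5, 15]
  18 is not a list -> append 18
  3 is not a list -> append 3
= [19, 18, 5, 15, 18, 3]


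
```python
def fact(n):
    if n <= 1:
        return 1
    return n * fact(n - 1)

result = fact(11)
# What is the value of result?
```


fact(11)
= 11 * fact(10)
= 11 * 10 * fact(9)
= 11 * 10 * 9 * fact(8)
= 11 * 10 * 9 * 8 * fact(7)
= 11 * 10 * 9 * 8 * 7 * fact(6)
= 11 * 10 * 9 * 8 * 7 * 6 * fact(5)
= 11 * 10 * 9 * 8 * 7 * 6 * 5 * fact(4)
= 11 * 10 * 9 * 8 * 7 * 6 * 5 * 4 * fact(3)
= 11 * 10 * 9 * 8 * 7 * 6 * 5 * 4 * 3 * fact(2)
= 11 * 10 * 9 * 8 * 7 * 6 * 5 * 4 * 3 * 2 * fact(1)
= 11 * 10 * 9 * 8 * 7 * 6 * 5 * 4 * 3 * 2 * 1
= 39916800


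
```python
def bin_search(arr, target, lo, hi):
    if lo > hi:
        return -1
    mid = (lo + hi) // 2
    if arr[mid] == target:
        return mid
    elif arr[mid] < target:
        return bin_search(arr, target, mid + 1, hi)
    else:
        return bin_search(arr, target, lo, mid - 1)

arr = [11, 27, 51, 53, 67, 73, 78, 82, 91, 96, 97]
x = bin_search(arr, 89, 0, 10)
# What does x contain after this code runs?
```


bin_search(arr, 89, 0, 10)
lo=0, hi=10, mid=5, arr[mid]=73
73 < 89, search right half
lo=6, hi=10, mid=8, arr[mid]=91
91 > 89, search left half
lo=6, hi=7, mid=6, arr[mid]=78
78 < 89, search right half
lo=7, hi=7, mid=7, arr[mid]=82
82 < 89, search right half
lo > hi, target not found, return -1
= -1


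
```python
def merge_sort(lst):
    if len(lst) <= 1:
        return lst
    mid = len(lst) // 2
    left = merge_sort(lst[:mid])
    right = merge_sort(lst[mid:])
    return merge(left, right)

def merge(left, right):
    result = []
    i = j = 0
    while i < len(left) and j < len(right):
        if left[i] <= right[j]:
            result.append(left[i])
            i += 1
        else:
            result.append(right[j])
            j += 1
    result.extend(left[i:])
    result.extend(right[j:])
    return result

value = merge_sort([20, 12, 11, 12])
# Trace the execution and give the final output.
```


merge_sort([20, 12, 11, 12])
Split into [20, 12] and [11, 12]
Left sorted: [12, 20]
Right sorted: [11, 12]
Merge [12, 20] and [11, 12]
= [11, 12, 12, 20]


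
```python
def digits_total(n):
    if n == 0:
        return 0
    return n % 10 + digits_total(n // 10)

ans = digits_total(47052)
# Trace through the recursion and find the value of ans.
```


digits_total(47052)
= 2 + digits_total(4705)
= 2 + 5 + digits_total(470)
= 2 + 5 + 0 + digits_total(47)
= 2 + 5 + 0 + 7 + digits_total(4)
= 2 + 5 + 0 + 7 + 4 + digits_total(0)
= 2 + 5 + 0 + 7 + 4 + 0
= 18


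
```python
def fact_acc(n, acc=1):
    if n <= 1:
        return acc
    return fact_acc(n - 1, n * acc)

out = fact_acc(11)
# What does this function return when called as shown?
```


fact_acc(11, 1)
= fact_acc(10, 11 * 1) = fact_acc(10, 11)
= fact_acc(9, 10 * 11) = fact_acc(9, 110)
= fact_acc(8, 9 * 110) = fact_acc(8, 990)
= fact_acc(7, 8 * 990) = fact_acc(7, 7920)
= fact_acc(6, 7 * 7920) = fact_acc(6, 55440)
= fact_acc(5, 6 * 55440) = fact_acc(5, 332640)
= fact_acc(4, 5 * 332640) = fact_acc(4, 1663200)
= fact_acc(3, 4 * 1663200) = fact_acc(3, 6652800)
= fact_acc(2, 3 * 6652800) = fact_acc(2, 19958400)
= fact_acc(1, 2 * 19958400) = fact_acc(1, 39916800)
n <= 1, return acc = 39916800


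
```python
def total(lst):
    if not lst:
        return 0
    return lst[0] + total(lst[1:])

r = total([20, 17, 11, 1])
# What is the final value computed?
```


total([20, 17, 11, 1])
= 20 + total([17, 11, 1])
= 20 + 17 + total([11, 1])
= 20 + 17 + 11 + total([1])
= 20 + 17 + 11 + 1 + total([])
= 20 + 17 + 11 + 1 + 0
= 49


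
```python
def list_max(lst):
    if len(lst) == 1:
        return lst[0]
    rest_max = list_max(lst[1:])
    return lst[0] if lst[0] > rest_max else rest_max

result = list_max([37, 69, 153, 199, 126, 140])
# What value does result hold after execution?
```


list_max([37, 69, 153, 199, 126, 140])
= compare 37 with list_max([69, 153, 199, 126, 140])
= compare 69 with list_max([153, 199, 126, 140])
= compare 153 with list_max([199, 126, 140])
= compare 199 with list_max([126, 140])
= compare 126 with list_max([140])
Base: list_max([140]) = 140
compare 126 with 140: max = 140
compare 199 with 140: max = 199
compare 153 with 199: max = 199
compare 69 with 199: max = 199
compare 37 with 199: max = 199
= 199


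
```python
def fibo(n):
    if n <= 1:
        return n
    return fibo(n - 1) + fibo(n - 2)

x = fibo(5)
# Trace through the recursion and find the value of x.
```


fibo(5)
= fibo(4) + fibo(3)
= (fibo(3) + fibo(2)) + fibo(3)
Computing bottom-up: fibo(0)=0, fibo(1)=1, fibo(2)=1, fibo(3)=2, fibo(4)=3, fibo(5)=5
= 5


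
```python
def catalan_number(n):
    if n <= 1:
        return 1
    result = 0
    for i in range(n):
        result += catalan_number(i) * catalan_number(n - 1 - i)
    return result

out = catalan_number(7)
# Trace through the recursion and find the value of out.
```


catalan_number(7)
= sum of catalan_number(i) * catalan_number(7-1-i) for i in 0..6
First compute sub-values bottom-up:
  catalan_number(0) = 1, catalan_number(1) = 1
  catalan_number(2) = 1*1 + 1*1 = 2
  catalan_number(3) = 1*2 + 1*1 + 2*1 = 5
  catalan_number(4) = 1*5 + 1*2 + 2*1 + 5*1 = 14
  catalan_number(5) = 1*14 + 1*5 + 2*2 + 5*1 + 14*1 = 42
  catalan_number(6) = 1*42 + 1*14 + 2*5 + 5*2 + 14*1 + 42*1 = 132
Now catalan_number(7):
  catalan_number(0)*catalan_number(6) = 1*132 = 132
  catalan_number(1)*catalan_number(5) = 1*42 = 42
  catalan_number(2)*catalan_number(4) = 2*14 = 28
  catalan_number(3)*catalan_number(3) = 5*5 = 25
  catalan_number(4)*catalan_number(2) = 14*2 = 28
  catalan_number(5)*catalan_number(1) = 42*1 = 42
  catalan_number(6)*catalan_number(0) = 132*1 = 132
= 132 + 42 + 28 + 25 + 28 + 42 + 132
= 429


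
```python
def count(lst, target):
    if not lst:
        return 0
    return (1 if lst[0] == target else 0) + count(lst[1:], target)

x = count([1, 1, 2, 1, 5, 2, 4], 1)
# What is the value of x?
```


count([1, 1, 2, 1, 5, 2, 4], 1)
lst[0]=1 == 1: 1 + count([1, 2, 1, 5, 2, 4], 1)
lst[0]=1 == 1: 1 + count([2, 1, 5, 2, 4], 1)
lst[0]=2 != 1: 0 + count([1, 5, 2, 4], 1)
lst[0]=1 == 1: 1 + count([5, 2, 4], 1)
lst[0]=5 != 1: 0 + count([2, 4], 1)
lst[0]=2 != 1: 0 + count([4], 1)
lst[0]=4 != 1: 0 + count([], 1)
= 3


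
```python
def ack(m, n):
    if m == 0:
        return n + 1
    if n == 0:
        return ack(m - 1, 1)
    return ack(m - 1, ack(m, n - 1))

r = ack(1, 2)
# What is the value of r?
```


ack(1, 2)
= ack(0, ack(1, 1))
First compute ack(1, 1) = 3
= ack(0, 3)
= 4


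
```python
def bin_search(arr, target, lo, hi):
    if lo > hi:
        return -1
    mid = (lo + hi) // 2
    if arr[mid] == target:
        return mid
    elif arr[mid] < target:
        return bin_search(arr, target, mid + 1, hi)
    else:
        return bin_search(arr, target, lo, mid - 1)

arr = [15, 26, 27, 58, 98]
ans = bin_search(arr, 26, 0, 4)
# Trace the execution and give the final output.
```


bin_search(arr, 26, 0, 4)
lo=0, hi=4, mid=2, arr[mid]=27
27 > 26, search left half
lo=0, hi=1, mid=0, arr[mid]=15
15 < 26, search right half
lo=1, hi=1, mid=1, arr[mid]=26
arr[1] == 26, found at index 1
= 1


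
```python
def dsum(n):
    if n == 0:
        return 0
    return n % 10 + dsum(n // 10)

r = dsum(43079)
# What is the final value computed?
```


dsum(43079)
= 9 + dsum(4307)
= 9 + 7 + dsum(430)
= 9 + 7 + 0 + dsum(43)
= 9 + 7 + 0 + 3 + dsum(4)
= 9 + 7 + 0 + 3 + 4 + dsum(0)
= 9 + 7 + 0 + 3 + 4 + 0
= 23


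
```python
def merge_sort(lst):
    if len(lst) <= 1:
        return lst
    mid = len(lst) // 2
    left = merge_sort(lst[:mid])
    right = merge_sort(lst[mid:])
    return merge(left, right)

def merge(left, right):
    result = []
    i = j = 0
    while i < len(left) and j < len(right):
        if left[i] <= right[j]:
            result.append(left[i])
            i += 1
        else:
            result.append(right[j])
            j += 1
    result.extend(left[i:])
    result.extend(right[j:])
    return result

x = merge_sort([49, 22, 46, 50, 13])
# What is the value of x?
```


merge_sort([49, 22, 46, 50, 13])
Split into [49, 22] and [46, 50, 13]
Left sorted: [22, 49]
Right sorted: [13, 46, 50]
Merge [22, 49] and [13, 46, 50]
= [13, 22, 46, 49, 50]


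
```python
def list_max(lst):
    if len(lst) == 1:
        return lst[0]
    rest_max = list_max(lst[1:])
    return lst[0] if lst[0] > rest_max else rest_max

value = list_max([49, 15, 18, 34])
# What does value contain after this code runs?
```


list_max([49, 15, 18, 34])
= compare 49 with list_max([15, 18, 34])
= compare 15 with list_max([18, 34])
= compare 18 with list_max([34])
Base: list_max([34]) = 34
compare 18 with 34: max = 34
compare 15 with 34: max = 34
compare 49 with 34: max = 49
= 49


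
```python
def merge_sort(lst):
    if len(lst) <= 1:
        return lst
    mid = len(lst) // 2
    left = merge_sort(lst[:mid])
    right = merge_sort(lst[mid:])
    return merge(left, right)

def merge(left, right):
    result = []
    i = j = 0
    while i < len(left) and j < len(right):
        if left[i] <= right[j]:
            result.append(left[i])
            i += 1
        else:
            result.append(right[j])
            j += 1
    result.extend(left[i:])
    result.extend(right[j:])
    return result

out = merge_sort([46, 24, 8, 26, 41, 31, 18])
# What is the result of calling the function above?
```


merge_sort([46, 24, 8, 26, 41, 31, 18])
Split into [46, 24, 8] and [26, 41, 31, 18]
Left sorted: [8, 24, 46]
Right sorted: [18, 26, 31, 41]
Merge [8, 24, 46] and [18, 26, 31, 41]
= [8, 18, 24, 26, 31, 41, 46]


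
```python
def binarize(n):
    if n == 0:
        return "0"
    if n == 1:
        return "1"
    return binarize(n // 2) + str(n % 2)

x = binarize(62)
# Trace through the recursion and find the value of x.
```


binarize(62)
= binarize(31) + "0"
= binarize(15) + "1" + "0"
= binarize(7) + "1" + "1" + "0"
= binarize(3) + "1" + "1" + "1" + "0"
= binarize(1) + "1" + "1" + "1" + "1" + "0"
= "1" + "1" + "1" + "1" + "1" + "0"
= "111110"


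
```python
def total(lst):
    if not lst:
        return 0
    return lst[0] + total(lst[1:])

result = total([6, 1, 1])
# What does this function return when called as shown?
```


total([6, 1, 1])
= 6 + total([1, 1])
= 6 + 1 + total([1])
= 6 + 1 + 1 + total([])
= 6 + 1 + 1 + 0
= 8


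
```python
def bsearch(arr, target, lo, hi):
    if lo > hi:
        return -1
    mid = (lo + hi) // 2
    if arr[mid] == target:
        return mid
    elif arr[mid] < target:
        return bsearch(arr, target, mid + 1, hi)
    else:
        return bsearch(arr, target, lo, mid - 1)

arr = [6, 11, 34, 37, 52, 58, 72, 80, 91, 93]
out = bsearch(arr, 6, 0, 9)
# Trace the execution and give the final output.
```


bsearch(arr, 6, 0, 9)
lo=0, hi=9, mid=4, arr[mid]=52
52 > 6, search left half
lo=0, hi=3, mid=1, arr[mid]=11
11 > 6, search left half
lo=0, hi=0, mid=0, arr[mid]=6
arr[0] == 6, found at index 0
= 0


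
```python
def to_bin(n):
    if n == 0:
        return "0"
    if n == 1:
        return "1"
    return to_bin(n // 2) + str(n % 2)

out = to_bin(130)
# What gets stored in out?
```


to_bin(130)
= to_bin(65) + "0"
= to_bin(32) + "1" + "0"
= to_bin(16) + "0" + "1" + "0"
= to_bin(8) + "0" + "0" + "1" + "0"
= to_bin(4) + "0" + "0" + "0" + "1" + "0"
= to_bin(2) + "0" + "0" + "0" + "0" + "1" + "0"
= to_bin(1) + "0" + "0" + "0" + "0" + "0" + "1" + "0"
= "1" + "0" + "0" + "0" + "0" + "0" + "1" + "0"
= "10000010"


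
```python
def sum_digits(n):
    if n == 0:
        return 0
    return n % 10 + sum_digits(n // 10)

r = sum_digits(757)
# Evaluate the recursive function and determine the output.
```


sum_digits(757)
= 7 + sum_digits(75)
= 7 + 5 + sum_digits(7)
= 7 + 5 + 7 + sum_digits(0)
= 7 + 5 + 7 + 0
= 19


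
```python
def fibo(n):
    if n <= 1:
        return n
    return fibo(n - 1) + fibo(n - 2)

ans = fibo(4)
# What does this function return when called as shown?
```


fibo(4)
= fibo(3) + fibo(2)
= (fibo(2) + fibo(1)) + fibo(2)
Computing bottom-up: fibo(0)=0, fibo(1)=1, fibo(2)=1, fibo(3)=2, fibo(4)=3
= 3


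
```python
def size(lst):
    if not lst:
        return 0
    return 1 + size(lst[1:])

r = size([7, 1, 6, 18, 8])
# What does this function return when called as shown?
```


size([7, 1, 6, 18, 8])
= 1 + size([1, 6, 18, 8])
= 1 + 1 + size([6, 18, 8])
= 1 + 1 + 1 + size([18, 8])
= 1 + 1 + 1 + 1 + size([8])
= 1 + 1 + 1 + 1 + 1 + size([])
= 1 + 1 + 1 + 1 + 1 + 0
= 5


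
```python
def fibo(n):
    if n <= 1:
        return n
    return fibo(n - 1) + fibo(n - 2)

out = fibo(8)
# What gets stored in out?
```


fibo(8)
= fibo(7) + fibo(6)
= (fibo(6) + fibo(5)) + fibo(6)
Computing bottom-up: fibo(0)=0, fibo(1)=1, fibo(2)=1, fibo(3)=2, fibo(4)=3, fibo(5)=5, fibo(6)=8, fibo(7)=13, fibo(8)=21
= 21


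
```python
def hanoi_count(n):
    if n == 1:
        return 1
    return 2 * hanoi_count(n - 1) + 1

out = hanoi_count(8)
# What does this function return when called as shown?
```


hanoi_count(8)
= 2 * hanoi_count(7) + 1
= 2 * (2 * hanoi_count(6) + 1) + 1
= 2 * (2 * (2 * hanoi_count(5) + 1) + 1) + 1
= 2 * (2 * (2 * (2 * hanoi_count(4) + 1) + 1) + 1) + 1
= 2 * (2 * (2 * (2 * (2 * hanoi_count(3) + 1) + 1) + 1) + 1) + 1
= 2 * (2 * (2 * (2 * (2 * (2 * hanoi_count(2) + 1) + 1) + 1) + 1) + 1) + 1
= 2 * (2 * (2 * (2 * (2 * (2 * (2 * hanoi_count(1) + 1) + 1) + 1) + 1) + 1) + 1) + 1
Now compute bottom-up:
hanoi_count(1) = 1
hanoi_count(2) = 2 * 1 + 1 = 3
hanoi_count(3) = 2 * 3 + 1 = 7
hanoi_count(4) = 2 * 7 + 1 = 15
hanoi_count(5) = 2 * 15 + 1 = 31
hanoi_count(6) = 2 * 31 + 1 = 63
hanoi_count(7) = 2 * 63 + 1 = 127
hanoi_count(8) = 2 * 127 + 1 = 255
= 255


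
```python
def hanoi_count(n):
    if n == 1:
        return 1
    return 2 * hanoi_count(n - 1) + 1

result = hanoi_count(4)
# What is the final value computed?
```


hanoi_count(4)
= 2 * hanoi_count(3) + 1
= 2 * (2 * hanoi_count(2) + 1) + 1
= 2 * (2 * (2 * hanoi_count(1) + 1) + 1) + 1
Now compute bottom-up:
hanoi_count(1) = 1
hanoi_count(2) = 2 * 1 + 1 = 3
hanoi_count(3) = 2 * 3 + 1 = 7
hanoi_count(4) = 2 * 7 + 1 = 15
= 15


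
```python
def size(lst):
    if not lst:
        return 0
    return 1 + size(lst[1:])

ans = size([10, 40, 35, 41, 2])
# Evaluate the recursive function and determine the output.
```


size([10, 40, 35, 41, 2])
= 1 + size([40, 35, 41, 2])
= 1 + 1 + size([35, 41, 2])
= 1 + 1 + 1 + size([41, 2])
= 1 + 1 + 1 + 1 + size([2])
= 1 + 1 + 1 + 1 + 1 + size([])
= 1 + 1 + 1 + 1 + 1 + 0
= 5


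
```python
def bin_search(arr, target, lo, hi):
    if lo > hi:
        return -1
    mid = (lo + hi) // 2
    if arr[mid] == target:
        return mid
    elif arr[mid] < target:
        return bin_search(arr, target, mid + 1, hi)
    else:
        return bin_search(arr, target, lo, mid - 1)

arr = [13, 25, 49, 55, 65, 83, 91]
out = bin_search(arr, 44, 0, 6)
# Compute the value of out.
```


bin_search(arr, 44, 0, 6)
lo=0, hi=6, mid=3, arr[mid]=55
55 > 44, search left half
lo=0, hi=2, mid=1, arr[mid]=25
25 < 44, search right half
lo=2, hi=2, mid=2, arr[mid]=49
49 > 44, search left half
lo > hi, target not found, return -1
= -1


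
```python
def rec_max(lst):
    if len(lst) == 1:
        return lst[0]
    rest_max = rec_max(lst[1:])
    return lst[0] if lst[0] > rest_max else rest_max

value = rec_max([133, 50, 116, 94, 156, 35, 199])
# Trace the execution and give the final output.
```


rec_max([133, 50, 116, 94, 156, 35, 199])
= compare 133 with rec_max([50, 116, 94, 156, 35, 199])
= compare 50 with rec_max([116, 94, 156, 35, 199])
= compare 116 with rec_max([94, 156, 35, 199])
= compare 94 with rec_max([156, 35, 199])
= compare 156 with rec_max([35, 199])
= compare 35 with rec_max([199])
Base: rec_max([199]) = 199
compare 35 with 199: max = 199
compare 156 with 199: max = 199
compare 94 with 199: max = 199
compare 116 with 199: max = 199
compare 50 with 199: max = 199
compare 133 with 199: max = 199
= 199


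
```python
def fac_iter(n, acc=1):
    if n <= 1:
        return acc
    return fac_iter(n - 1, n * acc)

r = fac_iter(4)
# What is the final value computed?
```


fac_iter(4, 1)
= fac_iter(3, 4 * 1) = fac_iter(3, 4)
= fac_iter(2, 3 * 4) = fac_iter(2, 12)
= fac_iter(1, 2 * 12) = fac_iter(1, 24)
n <= 1, return acc = 24


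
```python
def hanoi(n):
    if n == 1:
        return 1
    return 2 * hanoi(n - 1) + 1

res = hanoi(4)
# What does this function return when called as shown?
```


hanoi(4)
= 2 * hanoi(3) + 1
= 2 * (2 * hanoi(2) + 1) + 1
= 2 * (2 * (2 * hanoi(1) + 1) + 1) + 1
Now compute bottom-up:
hanoi(1) = 1
hanoi(2) = 2 * 1 + 1 = 3
hanoi(3) = 2 * 3 + 1 = 7
hanoi(4) = 2 * 7 + 1 = 15
= 15


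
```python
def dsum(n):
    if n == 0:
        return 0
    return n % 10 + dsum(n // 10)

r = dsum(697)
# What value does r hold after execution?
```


dsum(697)
= 7 + dsum(69)
= 7 + 9 + dsum(6)
= 7 + 9 + 6 + dsum(0)
= 7 + 9 + 6 + 0
= 22


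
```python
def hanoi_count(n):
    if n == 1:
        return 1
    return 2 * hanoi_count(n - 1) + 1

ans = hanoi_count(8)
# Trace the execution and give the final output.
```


hanoi_count(8)
= 2 * hanoi_count(7) + 1
= 2 * (2 * hanoi_count(6) + 1) + 1
= 2 * (2 * (2 * hanoi_count(5) + 1) + 1) + 1
= 2 * (2 * (2 * (2 * hanoi_count(4) + 1) + 1) + 1) + 1
= 2 * (2 * (2 * (2 * (2 * hanoi_count(3) + 1) + 1) + 1) + 1) + 1
= 2 * (2 * (2 * (2 * (2 * (2 * hanoi_count(2) + 1) + 1) + 1) + 1) + 1) + 1
= 2 * (2 * (2 * (2 * (2 * (2 * (2 * hanoi_count(1) + 1) + 1) + 1) + 1) + 1) + 1) + 1
Now compute bottom-up:
hanoi_count(1) = 1
hanoi_count(2) = 2 * 1 + 1 = 3
hanoi_count(3) = 2 * 3 + 1 = 7
hanoi_count(4) = 2 * 7 + 1 = 15
hanoi_count(5) = 2 * 15 + 1 = 31
hanoi_count(6) = 2 * 31 + 1 = 63
hanoi_count(7) = 2 * 63 + 1 = 127
hanoi_count(8) = 2 * 127 + 1 = 255
= 255


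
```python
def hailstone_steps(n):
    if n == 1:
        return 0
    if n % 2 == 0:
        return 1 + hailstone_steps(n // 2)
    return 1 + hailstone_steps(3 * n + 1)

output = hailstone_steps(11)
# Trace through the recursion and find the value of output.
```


hailstone_steps(11)
11 is odd -> 3*11+1 = 34 -> hailstone_steps(34)
34 is even -> hailstone_steps(17)
17 is odd -> 3*17+1 = 52 -> hailstone_steps(52)
52 is even -> hailstone_steps(26)
26 is even -> hailstone_steps(13)
13 is odd -> 3*13+1 = 40 -> hailstone_steps(40)
40 is even -> hailstone_steps(20)
20 is even -> hailstone_steps(10)
10 is even -> hailstone_steps(5)
5 is odd -> 3*5+1 = 16 -> hailstone_steps(16)
16 is even -> hailstone_steps(8)
8 is even -> hailstone_steps(4)
4 is even -> hailstone_steps(2)
2 is even -> hailstone_steps(1)
Reached 1 after 14 steps
= 14


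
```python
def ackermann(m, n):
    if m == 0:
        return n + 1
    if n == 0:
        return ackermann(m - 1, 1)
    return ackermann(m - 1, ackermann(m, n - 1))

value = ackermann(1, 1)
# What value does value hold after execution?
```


ackermann(1, 1)
= ackermann(0, ackermann(1, 0))
First compute ackermann(1, 0) = 2
= ackermann(0, 2)
= 3


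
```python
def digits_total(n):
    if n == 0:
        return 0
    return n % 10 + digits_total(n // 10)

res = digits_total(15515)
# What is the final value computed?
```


digits_total(15515)
= 5 + digits_total(1551)
= 5 + 1 + digits_total(155)
= 5 + 1 + 5 + digits_total(15)
= 5 + 1 + 5 + 5 + digits_total(1)
= 5 + 1 + 5 + 5 + 1 + digits_total(0)
= 5 + 1 + 5 + 5 + 1 + 0
= 17


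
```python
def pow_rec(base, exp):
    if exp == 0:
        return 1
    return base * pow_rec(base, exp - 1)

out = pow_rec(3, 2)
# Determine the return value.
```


pow_rec(3, 2)
= 3 * pow_rec(3, 1)
= 3 * 3 * pow_rec(3, 0)
= 3 * 3 * 1
= 9


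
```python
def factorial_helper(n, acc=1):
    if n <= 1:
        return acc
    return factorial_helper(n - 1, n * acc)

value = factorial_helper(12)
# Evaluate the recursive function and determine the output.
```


factorial_helper(12, 1)
= factorial_helper(11, 12 * 1) = factorial_helper(11, 12)
= factorial_helper(10, 11 * 12) = factorial_helper(10, 132)
= factorial_helper(9, 10 * 132) = factorial_helper(9, 1320)
= factorial_helper(8, 9 * 1320) = factorial_helper(8, 11880)
= factorial_helper(7, 8 * 11880) = factorial_helper(7, 95040)
= factorial_helper(6, 7 * 95040) = factorial_helper(6, 665280)
= factorial_helper(5, 6 * 665280) = factorial_helper(5, 3991680)
= factorial_helper(4, 5 * 3991680) = factorial_helper(4, 19958400)
= factorial_helper(3, 4 * 19958400) = factorial_helper(3, 79833600)
= factorial_helper(2, 3 * 79833600) = factorial_helper(2, 239500800)
= factorial_helper(1, 2 * 239500800) = factorial_helper(1, 479001600)
n <= 1, return acc = 479001600


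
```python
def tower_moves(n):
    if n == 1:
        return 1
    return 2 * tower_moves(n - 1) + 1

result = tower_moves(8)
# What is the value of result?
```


tower_moves(8)
= 2 * tower_moves(7) + 1
= 2 * (2 * tower_moves(6) + 1) + 1
= 2 * (2 * (2 * tower_moves(5) + 1) + 1) + 1
= 2 * (2 * (2 * (2 * tower_moves(4) + 1) + 1) + 1) + 1
= 2 * (2 * (2 * (2 * (2 * tower_moves(3) + 1) + 1) + 1) + 1) + 1
= 2 * (2 * (2 * (2 * (2 * (2 * tower_moves(2) + 1) + 1) + 1) + 1) + 1) + 1
= 2 * (2 * (2 * (2 * (2 * (2 * (2 * tower_moves(1) + 1) + 1) + 1) + 1) + 1) + 1) + 1
Now compute bottom-up:
tower_moves(1) = 1
tower_moves(2) = 2 * 1 + 1 = 3
tower_moves(3) = 2 * 3 + 1 = 7
tower_moves(4) = 2 * 7 + 1 = 15
tower_moves(5) = 2 * 15 + 1 = 31
tower_moves(6) = 2 * 31 + 1 = 63
tower_moves(7) = 2 * 63 + 1 = 127
tower_moves(8) = 2 * 127 + 1 = 255
= 255


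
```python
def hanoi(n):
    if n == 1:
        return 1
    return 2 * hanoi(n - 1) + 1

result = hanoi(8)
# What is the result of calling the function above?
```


hanoi(8)
= 2 * hanoi(7) + 1
= 2 * (2 * hanoi(6) + 1) + 1
= 2 * (2 * (2 * hanoi(5) + 1) + 1) + 1
= 2 * (2 * (2 * (2 * hanoi(4) + 1) + 1) + 1) + 1
= 2 * (2 * (2 * (2 * (2 * hanoi(3) + 1) + 1) + 1) + 1) + 1
= 2 * (2 * (2 * (2 * (2 * (2 * hanoi(2) + 1) + 1) + 1) + 1) + 1) + 1
= 2 * (2 * (2 * (2 * (2 * (2 * (2 * hanoi(1) + 1) + 1) + 1) + 1) + 1) + 1) + 1
Now compute bottom-up:
hanoi(1) = 1
hanoi(2) = 2 * 1 + 1 = 3
hanoi(3) = 2 * 3 + 1 = 7
hanoi(4) = 2 * 7 + 1 = 15
hanoi(5) = 2 * 15 + 1 = 31
hanoi(6) = 2 * 31 + 1 = 63
hanoi(7) = 2 * 63 + 1 = 127
hanoi(8) = 2 * 127 + 1 = 255
= 255


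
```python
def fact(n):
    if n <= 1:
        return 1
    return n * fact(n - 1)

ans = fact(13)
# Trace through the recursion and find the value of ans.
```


fact(13)
= 13 * fact(12)
= 13 * 12 * fact(11)
= 13 * 12 * 11 * fact(10)
= 13 * 12 * 11 * 10 * fact(9)
= 13 * 12 * 11 * 10 * 9 * fact(8)
= 13 * 12 * 11 * 10 * 9 * 8 * fact(7)
= 13 * 12 * 11 * 10 * 9 * 8 * 7 * fact(6)
= 13 * 12 * 11 * 10 * 9 * 8 * 7 * 6 * fact(5)
= 13 * 12 * 11 * 10 * 9 * 8 * 7 * 6 * 5 * fact(4)
= 13 * 12 * 11 * 10 * 9 * 8 * 7 * 6 * 5 * 4 * fact(3)
= 13 * 12 * 11 * 10 * 9 * 8 * 7 * 6 * 5 * 4 * 3 * fact(2)
= 13 * 12 * 11 * 10 * 9 * 8 * 7 * 6 * 5 * 4 * 3 * 2 * fact(1)
= 13 * 12 * 11 * 10 * 9 * 8 * 7 * 6 * 5 * 4 * 3 * 2 * 1
= 6227020800


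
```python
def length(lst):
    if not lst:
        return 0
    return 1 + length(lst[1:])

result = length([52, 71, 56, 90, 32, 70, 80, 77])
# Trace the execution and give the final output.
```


length([52, 71, 56, 90, 32, 70, 80, 77])
= 1 + length([71, 56, 90, 32, 70, 80, 77])
= 1 + 1 + length([56, 90, 32, 70, 80, 77])
= 1 + 1 + 1 + length([90, 32, 70, 80, 77])
= 1 + 1 + 1 + 1 + length([32, 70, 80, 77])
= 1 + 1 + 1 + 1 + 1 + length([70, 80, 77])
= 1 + 1 + 1 + 1 + 1 + 1 + length([80, 77])
= 1 + 1 + 1 + 1 + 1 + 1 + 1 + length([77])
= 1 + 1 + 1 + 1 + 1 + 1 + 1 + 1 + length([])
= 1 + 1 + 1 + 1 + 1 + 1 + 1 + 1 + 0
= 8


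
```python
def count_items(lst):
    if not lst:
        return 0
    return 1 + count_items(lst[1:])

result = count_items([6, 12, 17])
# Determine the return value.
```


count_items([6, 12, 17])
= 1 + count_items([12, 17])
= 1 + 1 + count_items([17])
= 1 + 1 + 1 + count_items([])
= 1 + 1 + 1 + 0
= 3


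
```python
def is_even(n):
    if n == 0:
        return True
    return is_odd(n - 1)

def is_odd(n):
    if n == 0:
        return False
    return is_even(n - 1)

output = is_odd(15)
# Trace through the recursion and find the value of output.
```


is_odd(15)
= is_even(14)
= is_odd(13)
= is_even(12)
= is_odd(11)
= is_even(10)
= is_odd(9)
= is_even(8)
= is_odd(7)
= is_even(6)
= is_odd(5)
= is_even(4)
= is_odd(3)
= is_even(2)
= is_odd(1)
= is_even(0)
n == 0: return True
= True


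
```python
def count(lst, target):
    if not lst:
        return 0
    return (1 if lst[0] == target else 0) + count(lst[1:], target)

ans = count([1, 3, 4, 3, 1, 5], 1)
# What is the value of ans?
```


count([1, 3, 4, 3, 1, 5], 1)
lst[0]=1 == 1: 1 + count([3, 4, 3, 1, 5], 1)
lst[0]=3 != 1: 0 + count([4, 3, 1, 5], 1)
lst[0]=4 != 1: 0 + count([3, 1, 5], 1)
lst[0]=3 != 1: 0 + count([1, 5], 1)
lst[0]=1 == 1: 1 + count([5], 1)
lst[0]=5 != 1: 0 + count([], 1)
= 2


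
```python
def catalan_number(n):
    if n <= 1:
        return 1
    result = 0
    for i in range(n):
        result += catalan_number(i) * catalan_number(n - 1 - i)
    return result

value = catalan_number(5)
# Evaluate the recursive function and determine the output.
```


catalan_number(5)
= sum of catalan_number(i) * catalan_number(5-1-i) for i in 0..4
First compute sub-values bottom-up:
  catalan_number(0) = 1, catalan_number(1) = 1
  catalan_number(2) = 1*1 + 1*1 = 2
  catalan_number(3) = 1*2 + 1*1 + 2*1 = 5
  catalan_number(4) = 1*5 + 1*2 + 2*1 + 5*1 = 14
Now catalan_number(5):
  catalan_number(0)*catalan_number(4) = 1*14 = 14
  catalan_number(1)*catalan_number(3) = 1*5 = 5
  catalan_number(2)*catalan_number(2) = 2*2 = 4
  catalan_number(3)*catalan_number(1) = 5*1 = 5
  catalan_number(4)*catalan_number(0) = 14*1 = 14
= 14 + 5 + 4 + 5 + 14
= 42


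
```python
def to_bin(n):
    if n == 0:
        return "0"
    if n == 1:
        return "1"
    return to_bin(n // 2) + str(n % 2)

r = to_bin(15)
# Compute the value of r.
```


to_bin(15)
= to_bin(7) + "1"
= to_bin(3) + "1" + "1"
= to_bin(1) + "1" + "1" + "1"
= "1" + "1" + "1" + "1"
= "1111"


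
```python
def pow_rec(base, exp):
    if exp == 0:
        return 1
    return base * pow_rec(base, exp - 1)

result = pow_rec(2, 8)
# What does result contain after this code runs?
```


pow_rec(2, 8)
= 2 * pow_rec(2, 7)
= 2 * 2 * pow_rec(2, 6)
= 2 * 2 * 2 * pow_rec(2, 5)
= 2 * 2 * 2 * 2 * pow_rec(2, 4)
= 2 * 2 * 2 * 2 * 2 * pow_rec(2, 3)
= 2 * 2 * 2 * 2 * 2 * 2 * pow_rec(2, 2)
= 2 * 2 * 2 * 2 * 2 * 2 * 2 * pow_rec(2, 1)
= 2 * 2 * 2 * 2 * 2 * 2 * 2 * 2 * pow_rec(2, 0)
= 2 * 2 * 2 * 2 * 2 * 2 * 2 * 2 * 1
= 256


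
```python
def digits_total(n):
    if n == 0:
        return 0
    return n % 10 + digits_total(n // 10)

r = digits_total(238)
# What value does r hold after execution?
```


digits_total(238)
= 8 + digits_total(23)
= 8 + 3 + digits_total(2)
= 8 + 3 + 2 + digits_total(0)
= 8 + 3 + 2 + 0
= 13


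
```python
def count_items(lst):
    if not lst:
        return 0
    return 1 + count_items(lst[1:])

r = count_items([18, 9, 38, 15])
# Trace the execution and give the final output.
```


count_items([18, 9, 38, 15])
= 1 + count_items([9, 38, 15])
= 1 + 1 + count_items([38, 15])
= 1 + 1 + 1 + count_items([15])
= 1 + 1 + 1 + 1 + count_items([])
= 1 + 1 + 1 + 1 + 0
= 4


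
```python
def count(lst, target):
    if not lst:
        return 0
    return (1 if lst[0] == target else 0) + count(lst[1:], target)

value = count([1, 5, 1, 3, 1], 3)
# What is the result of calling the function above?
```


count([1, 5, 1, 3, 1], 3)
lst[0]=1 != 3: 0 + count([5, 1, 3, 1], 3)
lst[0]=5 != 3: 0 + count([1, 3, 1], 3)
lst[0]=1 != 3: 0 + count([3, 1], 3)
lst[0]=3 == 3: 1 + count([1], 3)
lst[0]=1 != 3: 0 + count([], 3)
= 1


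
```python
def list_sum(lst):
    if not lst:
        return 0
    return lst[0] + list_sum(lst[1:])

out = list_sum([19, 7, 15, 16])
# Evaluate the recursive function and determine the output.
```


list_sum([19, 7, 15, 16])
= 19 + list_sum([7, 15, 16])
= 19 + 7 + list_sum([15, 16])
= 19 + 7 + 15 + list_sum([16])
= 19 + 7 + 15 + 16 + list_sum([])
= 19 + 7 + 15 + 16 + 0
= 57


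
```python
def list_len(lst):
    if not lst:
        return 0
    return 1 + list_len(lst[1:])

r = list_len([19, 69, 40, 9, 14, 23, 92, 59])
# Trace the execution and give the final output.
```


list_len([19, 69, 40, 9, 14, 23, 92, 59])
= 1 + list_len([69, 40, 9, 14, 23, 92, 59])
= 1 + 1 + list_len([40, 9, 14, 23, 92, 59])
= 1 + 1 + 1 + list_len([9, 14, 23, 92, 59])
= 1 + 1 + 1 + 1 + list_len([14, 23, 92, 59])
= 1 + 1 + 1 + 1 + 1 + list_len([23, 92, 59])
= 1 + 1 + 1 + 1 + 1 + 1 + list_len([92, 59])
= 1 + 1 + 1 + 1 + 1 + 1 + 1 + list_len([59])
= 1 + 1 + 1 + 1 + 1 + 1 + 1 + 1 + list_len([])
= 1 + 1 + 1 + 1 + 1 + 1 + 1 + 1 + 0
= 8


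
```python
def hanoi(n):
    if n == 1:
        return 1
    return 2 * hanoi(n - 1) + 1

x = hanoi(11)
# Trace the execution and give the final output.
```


hanoi(11)
= 2 * hanoi(10) + 1
= 2 * (2 * hanoi(9) + 1) + 1
= 2 * (2 * (2 * hanoi(8) + 1) + 1) + 1
= 2 * (2 * (2 * (2 * hanoi(7) + 1) + 1) + 1) + 1
= 2 * (2 * (2 * (2 * (2 * hanoi(6) + 1) + 1) + 1) + 1) + 1
= 2 * (2 * (2 * (2 * (2 * (2 * hanoi(5) + 1) + 1) + 1) + 1) + 1) + 1
= 2 * (2 * (2 * (2 * (2 * (2 * (2 * hanoi(4) + 1) + 1) + 1) + 1) + 1) + 1) + 1
= 2 * (2 * (2 * (2 * (2 * (2 * (2 * (2 * hanoi(3) + 1) + 1) + 1) + 1) + 1) + 1) + 1) + 1
= 2 * (2 * (2 * (2 * (2 * (2 * (2 * (2 * (2 * hanoi(2) + 1) + 1) + 1) + 1) + 1) + 1) + 1) + 1) + 1
= 2 * (2 * (2 * (2 * (2 * (2 * (2 * (2 * (2 * (2 * hanoi(1) + 1) + 1) + 1) + 1) + 1) + 1) + 1) + 1) + 1) + 1
Now compute bottom-up:
hanoi(1) = 1
hanoi(2) = 2 * 1 + 1 = 3
hanoi(3) = 2 * 3 + 1 = 7
hanoi(4) = 2 * 7 + 1 = 15
hanoi(5) = 2 * 15 + 1 = 31
hanoi(6) = 2 * 31 + 1 = 63
hanoi(7) = 2 * 63 + 1 = 127
hanoi(8) = 2 * 127 + 1 = 255
hanoi(9) = 2 * 255 + 1 = 511
hanoi(10) = 2 * 511 + 1 = 1023
hanoi(11) = 2 * 1023 + 1 = 2047
= 2047


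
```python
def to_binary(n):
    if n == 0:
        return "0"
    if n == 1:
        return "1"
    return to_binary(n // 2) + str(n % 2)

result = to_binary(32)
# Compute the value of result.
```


to_binary(32)
= to_binary(16) + "0"
= to_binary(8) + "0" + "0"
= to_binary(4) + "0" + "0" + "0"
= to_binary(2) + "0" + "0" + "0" + "0"
= to_binary(1) + "0" + "0" + "0" + "0" + "0"
= "1" + "0" + "0" + "0" + "0" + "0"
= "100000"


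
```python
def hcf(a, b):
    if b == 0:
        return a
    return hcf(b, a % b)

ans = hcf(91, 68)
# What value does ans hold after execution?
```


hcf(91, 68)
= hcf(68, 91 % 68) = hcf(68, 23)
= hcf(23, 68 % 23) = hcf(23, 22)
= hcf(22, 23 % 22) = hcf(22, 1)
= hcf(1, 22 % 1) = hcf(1, 0)
b == 0, return a = 1


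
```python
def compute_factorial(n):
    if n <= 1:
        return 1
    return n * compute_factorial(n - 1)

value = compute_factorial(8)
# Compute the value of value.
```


compute_factorial(8)
= 8 * compute_factorial(7)
= 8 * 7 * compute_factorial(6)
= 8 * 7 * 6 * compute_factorial(5)
= 8 * 7 * 6 * 5 * compute_factorial(4)
= 8 * 7 * 6 * 5 * 4 * compute_factorial(3)
= 8 * 7 * 6 * 5 * 4 * 3 * compute_factorial(2)
= 8 * 7 * 6 * 5 * 4 * 3 * 2 * compute_factorial(1)
= 8 * 7 * 6 * 5 * 4 * 3 * 2 * 1
= 40320


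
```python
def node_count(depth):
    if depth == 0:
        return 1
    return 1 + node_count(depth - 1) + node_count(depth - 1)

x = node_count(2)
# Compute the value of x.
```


node_count(2)
= 1 + node_count(1) + node_count(1)
= 1 + 2 * node_count(1)
node_count(k) = 2^(k+1) - 1
node_count(0) = 1
node_count(1) = 3
node_count(2) = 7
node_count(2) = 2^3 - 1 = 7


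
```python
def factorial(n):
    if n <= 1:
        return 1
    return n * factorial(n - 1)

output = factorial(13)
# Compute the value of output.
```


factorial(13)
= 13 * factorial(12)
= 13 * 12 * factorial(11)
= 13 * 12 * 11 * factorial(10)
= 13 * 12 * 11 * 10 * factorial(9)
= 13 * 12 * 11 * 10 * 9 * factorial(8)
= 13 * 12 * 11 * 10 * 9 * 8 * factorial(7)
= 13 * 12 * 11 * 10 * 9 * 8 * 7 * factorial(6)
= 13 * 12 * 11 * 10 * 9 * 8 * 7 * 6 * factorial(5)
= 13 * 12 * 11 * 10 * 9 * 8 * 7 * 6 * 5 * factorial(4)
= 13 * 12 * 11 * 10 * 9 * 8 * 7 * 6 * 5 * 4 * factorial(3)
= 13 * 12 * 11 * 10 * 9 * 8 * 7 * 6 * 5 * 4 * 3 * factorial(2)
= 13 * 12 * 11 * 10 * 9 * 8 * 7 * 6 * 5 * 4 * 3 * 2 * factorial(1)
= 13 * 12 * 11 * 10 * 9 * 8 * 7 * 6 * 5 * 4 * 3 * 2 * 1
= 6227020800


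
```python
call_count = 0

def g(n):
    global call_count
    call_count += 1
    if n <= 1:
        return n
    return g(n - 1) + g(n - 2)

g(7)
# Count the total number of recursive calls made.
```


g(7) calls g(6) and g(5); each non-base call branches into two more.
Let C(k) = total number of calls made by g(k), including the call to g(k) itself.
Base cases: C(0) = 1, C(1) = 1
Recurrence: C(k) = 1 + C(k-1) + C(k-2)
  C(2) = 1 + C(1) + C(0) = 1 + 1 + 1 = 3
  C(3) = 1 + C(2) + C(1) = 1 + 3 + 1 = 5
  C(4) = 1 + C(3) + C(2) = 1 + 5 + 3 = 9
  C(5) = 1 + C(4) + C(3) = 1 + 9 + 5 = 15
  C(6) = 1 + C(5) + C(4) = 1 + 15 + 9 = 25
  C(7) = 1 + C(6) + C(5) = 1 + 25 + 15 = 41
Total calls = C(7) = 41


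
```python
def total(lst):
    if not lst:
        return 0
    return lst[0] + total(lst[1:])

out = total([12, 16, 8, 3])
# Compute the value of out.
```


total([12, 16, 8, 3])
= 12 + total([16, 8, 3])
= 12 + 16 + total([8, 3])
= 12 + 16 + 8 + total([3])
= 12 + 16 + 8 + 3 + total([])
= 12 + 16 + 8 + 3 + 0
= 39


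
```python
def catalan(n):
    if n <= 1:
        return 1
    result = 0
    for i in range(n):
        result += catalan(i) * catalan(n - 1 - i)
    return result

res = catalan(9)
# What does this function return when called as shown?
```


catalan(9)
= sum of catalan(i) * catalan(9-1-i) for i in 0..8
First compute sub-values bottom-up:
  catalan(0) = 1, catalan(1) = 1
  catalan(2) = 1*1 + 1*1 = 2
  catalan(3) = 1*2 + 1*1 + 2*1 = 5
  catalan(4) = 1*5 + 1*2 + 2*1 + 5*1 = 14
  catalan(5) = 1*14 + 1*5 + 2*2 + 5*1 + 14*1 = 42
  catalan(6) = 1*42 + 1*14 + 2*5 + 5*2 + 14*1 + 42*1 = 132
  catalan(7) = 1*132 + 1*42 + 2*14 + 5*5 + 14*2 + 42*1 + 132*1 = 429
  catalan(8) = 1*429 + 1*132 + 2*42 + 5*14 + 14*5 + 42*2 + 132*1 + 429*1 = 1430
Now catalan(9):
  catalan(0)*catalan(8) = 1*1430 = 1430
  catalan(1)*catalan(7) = 1*429 = 429
  catalan(2)*catalan(6) = 2*132 = 264
  catalan(3)*catalan(5) = 5*42 = 210
  catalan(4)*catalan(4) = 14*14 = 196
  catalan(5)*catalan(3) = 42*5 = 210
  catalan(6)*catalan(2) = 132*2 = 264
  catalan(7)*catalan(1) = 429*1 = 429
  catalan(8)*catalan(0) = 1430*1 = 1430
= 1430 + 429 + 264 + 210 + 196 + 210 + 264 + 429 + 1430
= 4862


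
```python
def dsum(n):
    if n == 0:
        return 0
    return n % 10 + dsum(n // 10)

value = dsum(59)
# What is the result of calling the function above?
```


dsum(59)
= 9 + dsum(5)
= 9 + 5 + dsum(0)
= 9 + 5 + 0
= 14


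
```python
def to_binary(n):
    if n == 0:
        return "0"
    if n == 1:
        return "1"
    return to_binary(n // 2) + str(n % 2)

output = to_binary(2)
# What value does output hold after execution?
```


to_binary(2)
= to_binary(1) + "0"
= "1" + "0"
= "10"


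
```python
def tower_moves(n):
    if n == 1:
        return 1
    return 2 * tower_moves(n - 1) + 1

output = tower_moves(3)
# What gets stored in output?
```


tower_moves(3)
= 2 * tower_moves(2) + 1
= 2 * (2 * tower_moves(1) + 1) + 1
Now compute bottom-up:
tower_moves(1) = 1
tower_moves(2) = 2 * 1 + 1 = 3
tower_moves(3) = 2 * 3 + 1 = 7
= 7


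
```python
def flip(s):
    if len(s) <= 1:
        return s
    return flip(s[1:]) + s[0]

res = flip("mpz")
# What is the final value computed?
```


flip("mpz")
= flip("pz") + "m"
= flip("z") + "p" + "m"
= "z" + "p" + "m"
= "zpm"


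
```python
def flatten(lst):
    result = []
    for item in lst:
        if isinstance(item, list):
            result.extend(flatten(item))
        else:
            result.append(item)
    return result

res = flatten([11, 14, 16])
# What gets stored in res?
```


flatten([11, 14, 16])
Processing each element:
  11 is not a list -> append 11
  14 is not a list -> append 14
  16 is not a list -> append 16
= [11, 14, 16]


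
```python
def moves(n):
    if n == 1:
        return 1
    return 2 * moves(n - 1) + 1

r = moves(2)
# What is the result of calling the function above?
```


moves(2)
= 2 * moves(1) + 1
Now compute bottom-up:
moves(1) = 1
moves(2) = 2 * 1 + 1 = 3
= 3
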